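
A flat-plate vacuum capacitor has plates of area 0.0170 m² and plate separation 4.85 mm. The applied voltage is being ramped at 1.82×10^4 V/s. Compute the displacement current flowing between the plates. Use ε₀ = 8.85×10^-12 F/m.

C = ε₀A/d = (8.85×10^-12)(0.0170)/(4.85×10^-3) = 3.102×10^-11 F.
I_d = C dV/dt = (3.102×10^-11)(1.82×10^4) = 5.65×10^-7 A.

5.65×10^-7 A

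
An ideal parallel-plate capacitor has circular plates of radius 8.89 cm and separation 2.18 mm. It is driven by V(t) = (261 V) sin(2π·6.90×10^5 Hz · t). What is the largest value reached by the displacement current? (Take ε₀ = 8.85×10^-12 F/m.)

0.114 A

The displacement current equals the conduction current C dV/dt, which peaks at C V₀ ω.
With C = ε₀A/d = (8.85×10^-12)(0.02483)/(2.18×10^-3) = 1.008×10^-10 F and ω = 2πf = 4.335×10^6 rad/s, I_d,max = (1.008×10^-10)(261)(4.335×10^6) = 0.114 A.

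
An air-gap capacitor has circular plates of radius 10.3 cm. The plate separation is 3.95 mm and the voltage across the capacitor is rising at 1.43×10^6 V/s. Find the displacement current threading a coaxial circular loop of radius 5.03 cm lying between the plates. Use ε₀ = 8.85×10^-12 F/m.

2.55×10^-5 A

With E = V/d, dE/dt = 3.620×10^8 V/(m·s) and πR² = 0.03333 m², giving I_d = ε₀ πR² dE/dt = 1.068×10^-4 A.
The field is uniform, so I_d,enc = I_d (r/R)² = (1.068×10^-4)(5.03/10.3)² = 2.55×10^-5 A.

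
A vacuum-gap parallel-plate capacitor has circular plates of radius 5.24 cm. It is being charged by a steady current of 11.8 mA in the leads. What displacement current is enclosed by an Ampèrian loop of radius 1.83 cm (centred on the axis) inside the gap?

1.44×10^-3 A

No conduction current crosses the gap, so I_d there equals the 0.0118 A in the leads.
Through an area πr² the displacement current is I_d·(πr²/πR²) = I_d (r/R)² = 1.44×10^-3 A.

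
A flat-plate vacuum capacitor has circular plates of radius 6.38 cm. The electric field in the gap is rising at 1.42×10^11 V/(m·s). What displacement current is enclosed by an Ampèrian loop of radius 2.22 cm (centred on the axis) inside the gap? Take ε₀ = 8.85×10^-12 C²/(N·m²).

1.95×10^-3 A

Through the whole plate area (πR² = 0.01279 m²), I_d = ε₀ πR² dE/dt = 0.01607 A.
Through an area πr² the displacement current is I_d·(πr²/πR²) = I_d (r/R)² = 1.95×10^-3 A.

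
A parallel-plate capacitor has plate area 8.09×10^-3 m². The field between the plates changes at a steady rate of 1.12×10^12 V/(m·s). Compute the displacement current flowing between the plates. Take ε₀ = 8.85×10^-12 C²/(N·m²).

0.0802 A

The displacement current is ε₀ times dΦ_E/dt = ε₀ A dE/dt = (8.85×10^-12)(8.09×10^-3)(1.12×10^12) = 0.0802 A.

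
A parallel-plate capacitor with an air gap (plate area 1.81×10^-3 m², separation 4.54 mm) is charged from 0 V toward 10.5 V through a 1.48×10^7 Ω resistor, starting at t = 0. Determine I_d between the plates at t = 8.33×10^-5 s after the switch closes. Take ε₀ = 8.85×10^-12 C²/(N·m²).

1.44×10^-7 A

C = ε₀A/d = (8.85×10^-12)(1.81×10^-3)/(4.54×10^-3) = 3.528×10^-12 F, so τ = RC = 5.221×10^-5 s.
The conduction current is I(t) = (V₀/R) e^(−t/τ), and the displacement current between the plates equals it.
t/τ = 1.595; I_d = (10.5/1.48×10^7) · e^(−1.595) = (7.095×10^-7)(0.2029) = 1.44×10^-7 A.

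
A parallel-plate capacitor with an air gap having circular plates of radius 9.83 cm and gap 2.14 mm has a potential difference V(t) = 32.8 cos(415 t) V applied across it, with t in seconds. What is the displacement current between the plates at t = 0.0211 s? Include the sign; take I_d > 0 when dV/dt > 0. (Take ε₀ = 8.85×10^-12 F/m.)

dE/dt = (V₀ω/d)·−sin(ωt) with ωt = 8.7565 rad: (32.8)(415)(-0.6196)/(2.14×10^-3) = -3.941×10^6 V/(m·s).
I_d = ε₀ A dE/dt = (8.85×10^-12)(0.03036)(-3.941×10^6) = -1.06×10^-6 A.

-1.06×10^-6 A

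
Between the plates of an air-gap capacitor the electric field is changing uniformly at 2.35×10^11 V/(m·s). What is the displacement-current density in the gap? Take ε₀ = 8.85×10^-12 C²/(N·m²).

2.08 A/m²

J_d = ε₀ ∂E/∂t, so J_d = 2.08 A/m².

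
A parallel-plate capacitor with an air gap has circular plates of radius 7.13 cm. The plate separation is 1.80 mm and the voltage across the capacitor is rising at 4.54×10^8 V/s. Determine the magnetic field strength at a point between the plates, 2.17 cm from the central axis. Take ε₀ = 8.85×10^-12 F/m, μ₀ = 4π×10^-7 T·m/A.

With E = V/d, dE/dt = 2.522×10^11 V/(m·s) and πR² = 0.01597 m², giving I_d = ε₀ πR² dE/dt = 0.03564 A.
∮B·dl = μ₀ I_d,enc with I_d,enc = I_d r²/R² = 3.301×10^-3 A; so B = μ₀ I_d,enc/(2πr) = 3.04×10^-8 T.

3.04×10^-8 T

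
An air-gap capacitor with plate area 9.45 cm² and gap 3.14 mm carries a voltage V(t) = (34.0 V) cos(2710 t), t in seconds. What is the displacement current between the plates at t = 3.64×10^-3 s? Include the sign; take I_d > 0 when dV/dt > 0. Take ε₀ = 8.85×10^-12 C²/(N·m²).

1.04×10^-7 A

dV/dt = (34.0)(2710)·−sin(9.8644) = 3.921×10^4 V/s.
I_d = C dV/dt with C = ε₀A/d = (8.85×10^-12)(9.45×10^-4)/(3.14×10^-3) = 2.663×10^-12 F, so I_d = (2.663×10^-12)(3.921×10^4) = 1.04×10^-7 A.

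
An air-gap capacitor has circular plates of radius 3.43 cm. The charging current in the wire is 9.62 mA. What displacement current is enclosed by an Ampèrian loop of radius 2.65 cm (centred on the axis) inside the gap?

5.74×10^-3 A

Between the plates the displacement current equals the wire current: I_d = 9.62 mA = 9.62×10^-3 A.
Through an area πr² the displacement current is I_d·(πr²/πR²) = I_d (r/R)² = 5.74×10^-3 A.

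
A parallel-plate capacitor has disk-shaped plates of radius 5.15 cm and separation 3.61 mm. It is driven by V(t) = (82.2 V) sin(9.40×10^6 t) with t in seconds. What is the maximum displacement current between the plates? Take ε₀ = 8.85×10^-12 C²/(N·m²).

0.0158 A

The displacement current equals the conduction current C dV/dt, which peaks at C V₀ ω.
With C = ε₀A/d = (8.85×10^-12)(8.332×10^-3)/(3.61×10^-3) = 2.043×10^-11 F and ω = 9.40×10^6 rad/s, I_d,max = (2.043×10^-11)(82.2)(9.40×10^6) = 0.0158 A.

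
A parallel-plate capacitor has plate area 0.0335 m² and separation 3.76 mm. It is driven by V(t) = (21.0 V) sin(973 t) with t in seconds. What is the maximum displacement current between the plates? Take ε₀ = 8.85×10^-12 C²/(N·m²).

1.61×10^-6 A

(dE/dt)_max = V₀ω/d = 5.434×10^6 V/(m·s); ω = 973 rad/s.
I_d,max = ε₀ A (dE/dt)_max = (8.85×10^-12)(0.0335)(5.434×10^6) = 1.61×10^-6 A.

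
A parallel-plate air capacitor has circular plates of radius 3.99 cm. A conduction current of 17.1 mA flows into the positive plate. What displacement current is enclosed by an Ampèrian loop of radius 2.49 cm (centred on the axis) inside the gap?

No conduction current crosses the gap, so I_d there equals the 0.0171 A in the leads.
Through an area πr² the displacement current is I_d·(πr²/πR²) = I_d (r/R)² = 6.66×10^-3 A.

6.66×10^-3 A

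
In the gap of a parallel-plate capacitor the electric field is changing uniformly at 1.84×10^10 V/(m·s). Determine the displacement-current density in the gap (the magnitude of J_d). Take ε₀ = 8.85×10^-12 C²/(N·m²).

0.163 A/m²

The displacement-current density is ε₀ ∂E/∂t = (8.85×10^-12)(1.84×10^10) = 0.163 A/m².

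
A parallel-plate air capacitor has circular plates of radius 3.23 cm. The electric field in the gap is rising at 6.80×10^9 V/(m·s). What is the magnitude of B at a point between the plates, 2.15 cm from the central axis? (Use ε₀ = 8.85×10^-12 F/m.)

Through the whole plate area (πR² = 3.278×10^-3 m²), I_d = ε₀ πR² dE/dt = 1.973×10^-4 A.
∮B·dl = μ₀ I_d,enc with I_d,enc = I_d r²/R² = 8.742×10^-5 A; so B = μ₀ I_d,enc/(2πr) = 8.13×10^-10 T.

8.13×10^-10 T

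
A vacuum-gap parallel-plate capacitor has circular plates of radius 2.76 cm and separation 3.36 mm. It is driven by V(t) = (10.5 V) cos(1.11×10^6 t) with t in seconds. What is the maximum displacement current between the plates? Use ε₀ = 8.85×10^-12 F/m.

7.35×10^-5 A

(dE/dt)_max = V₀ω/d = 3.469×10^9 V/(m·s); ω = 1.11×10^6 rad/s.
I_d,max = ε₀ A (dE/dt)_max = (8.85×10^-12)(2.393×10^-3)(3.469×10^9) = 7.35×10^-5 A.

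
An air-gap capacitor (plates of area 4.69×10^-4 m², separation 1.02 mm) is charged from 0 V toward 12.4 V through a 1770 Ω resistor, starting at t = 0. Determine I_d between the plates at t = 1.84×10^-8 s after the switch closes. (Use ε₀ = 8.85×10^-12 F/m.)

5.44×10^-4 A

C = ε₀A/d = (8.85×10^-12)(4.69×10^-4)/(1.02×10^-3) = 4.069×10^-12 F, so τ = RC = 7.202×10^-9 s.
The conduction current is I(t) = (V₀/R) e^(−t/τ), and the displacement current between the plates equals it.
t/τ = 2.555; I_d = (12.4/1770) · e^(−2.555) = (7.006×10^-3)(0.07769) = 5.44×10^-4 A.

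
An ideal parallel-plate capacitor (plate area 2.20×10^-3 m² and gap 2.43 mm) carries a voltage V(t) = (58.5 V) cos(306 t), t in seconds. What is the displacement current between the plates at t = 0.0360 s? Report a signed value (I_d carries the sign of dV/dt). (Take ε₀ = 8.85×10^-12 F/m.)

dE/dt = (V₀ω/d)·−sin(ωt) with ωt = 11.016 rad: (58.5)(306)(0.9998)/(2.43×10^-3) = 7.365×10^6 V/(m·s).
I_d = ε₀ A dE/dt = (8.85×10^-12)(2.20×10^-3)(7.365×10^6) = 1.43×10^-7 A.

1.43×10^-7 A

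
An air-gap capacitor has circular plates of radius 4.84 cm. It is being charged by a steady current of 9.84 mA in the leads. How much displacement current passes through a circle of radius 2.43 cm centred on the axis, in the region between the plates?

2.48×10^-3 A

By continuity the displacement current in the gap matches the conduction current: I_d = 9.84×10^-3 A.
The field is uniform, so I_d,enc = I_d (r/R)² = (9.84×10^-3)(2.43/4.84)² = 2.48×10^-3 A.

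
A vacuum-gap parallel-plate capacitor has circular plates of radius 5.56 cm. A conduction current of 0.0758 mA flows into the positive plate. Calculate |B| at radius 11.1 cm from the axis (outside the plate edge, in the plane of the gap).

No conduction current crosses the gap, so I_d there equals the 7.58×10^-5 A in the leads.
For r ≥ R the full I_d is enclosed: B = μ₀ I_d/(2πr) = (4π×10^-7)(7.58×10^-5)/(2π·0.111) = 1.37×10^-10 T.

1.37×10^-10 T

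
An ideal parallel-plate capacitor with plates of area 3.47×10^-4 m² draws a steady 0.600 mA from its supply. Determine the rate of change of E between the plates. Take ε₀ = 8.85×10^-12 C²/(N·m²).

Charge continuity gives I_d = I = 6.00×10^-4 A between the plates.
Then dE/dt = I_d/(ε₀A) = 1.95×10^11 V/(m·s).

1.95×10^11 V/(m·s)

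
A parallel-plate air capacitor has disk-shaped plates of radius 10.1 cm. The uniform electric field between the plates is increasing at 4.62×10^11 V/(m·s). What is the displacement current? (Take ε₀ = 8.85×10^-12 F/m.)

0.131 A

With a uniform field, Φ_E = EA, so I_d = ε₀ A dE/dt = 0.131 A.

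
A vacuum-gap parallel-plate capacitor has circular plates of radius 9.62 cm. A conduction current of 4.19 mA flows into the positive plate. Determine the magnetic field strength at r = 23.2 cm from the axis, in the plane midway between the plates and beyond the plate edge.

No conduction current crosses the gap, so I_d there equals the 4.19×10^-3 A in the leads.
Outside the plates the loop encloses all of I_d, so B·2πr = μ₀ I_d and B = 3.61×10^-9 T.

3.61×10^-9 T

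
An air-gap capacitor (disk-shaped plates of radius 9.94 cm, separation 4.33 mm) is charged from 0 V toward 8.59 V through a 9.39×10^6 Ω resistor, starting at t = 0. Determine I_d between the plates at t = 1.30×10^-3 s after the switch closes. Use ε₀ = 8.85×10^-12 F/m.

1.03×10^-7 A

C = ε₀A/d = (8.85×10^-12)(0.03104)/(4.33×10^-3) = 6.344×10^-11 F, so τ = RC = 5.957×10^-4 s.
The conduction current is I(t) = (V₀/R) e^(−t/τ), and the displacement current between the plates equals it.
t/τ = 2.182; I_d = (8.59/9.39×10^6) · e^(−2.182) = (9.148×10^-7)(0.1128) = 1.03×10^-7 A.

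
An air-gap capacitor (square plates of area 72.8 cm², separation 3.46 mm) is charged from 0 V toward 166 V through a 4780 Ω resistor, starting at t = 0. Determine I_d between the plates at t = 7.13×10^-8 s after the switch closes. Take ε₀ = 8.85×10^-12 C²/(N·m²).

0.0156 A

With C = ε₀A/d = (8.85×10^-12)(7.28×10^-3)/(3.46×10^-3) = 1.862×10^-11 F, the time constant is τ = RC = 8.900×10^-8 s, so t/τ = 0.8011 and e^(−t/τ) = 0.4488.
I_d = I_cond = (V₀/R) e^(−t/τ) = (0.03473)(0.4488) = 0.0156 A.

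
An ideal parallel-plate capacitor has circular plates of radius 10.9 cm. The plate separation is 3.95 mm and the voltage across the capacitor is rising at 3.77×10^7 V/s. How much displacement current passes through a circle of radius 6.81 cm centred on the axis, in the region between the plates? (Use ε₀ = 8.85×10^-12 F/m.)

1.23×10^-3 A

With E = V/d, dE/dt = 9.544×10^9 V/(m·s) and πR² = 0.03733 m², giving I_d = ε₀ πR² dE/dt = 3.153×10^-3 A.
Since J_d is uniform, the enclosed fraction is (r/R)² = 0.3903, giving I_d,enc = 1.23×10^-3 A.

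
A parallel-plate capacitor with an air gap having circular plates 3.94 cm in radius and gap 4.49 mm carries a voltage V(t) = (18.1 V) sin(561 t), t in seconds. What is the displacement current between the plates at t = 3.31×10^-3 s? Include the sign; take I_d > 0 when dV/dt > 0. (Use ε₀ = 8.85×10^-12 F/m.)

dE/dt = (V₀ω/d)·cos(ωt) with ωt = 1.85691 rad: (18.1)(561)(-0.2822)/(4.49×10^-3) = -6.382×10^5 V/(m·s).
I_d = ε₀ A dE/dt = (8.85×10^-12)(4.877×10^-3)(-6.382×10^5) = -2.75×10^-8 A.

-2.75×10^-8 A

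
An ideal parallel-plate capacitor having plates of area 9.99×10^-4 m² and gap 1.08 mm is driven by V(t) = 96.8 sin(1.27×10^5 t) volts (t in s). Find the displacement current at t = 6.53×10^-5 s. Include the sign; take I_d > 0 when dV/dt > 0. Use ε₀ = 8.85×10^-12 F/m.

-4.28×10^-5 A

dE/dt = (V₀ω/d)·cos(ωt) with ωt = 8.2931 rad: (96.8)(1.27×10^5)(-0.4251)/(1.08×10^-3) = -4.839×10^9 V/(m·s).
I_d = ε₀ A dE/dt = (8.85×10^-12)(9.99×10^-4)(-4.839×10^9) = -4.28×10^-5 A.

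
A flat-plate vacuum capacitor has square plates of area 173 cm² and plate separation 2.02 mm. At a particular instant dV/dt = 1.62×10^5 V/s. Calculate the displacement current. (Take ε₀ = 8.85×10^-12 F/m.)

1.23×10^-5 A

The displacement current equals the charging current C dV/dt. With C = ε₀A/d = (8.85×10^-12)(0.0173)/(2.02×10^-3) = 7.579×10^-11 F, I_d = (7.579×10^-11)(1.62×10^5) = 1.23×10^-5 A.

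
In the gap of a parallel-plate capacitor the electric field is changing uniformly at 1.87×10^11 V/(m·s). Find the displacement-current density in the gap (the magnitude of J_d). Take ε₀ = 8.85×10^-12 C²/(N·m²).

The displacement-current density is ε₀ ∂E/∂t = (8.85×10^-12)(1.87×10^11) = 1.65 A/m².

1.65 A/m²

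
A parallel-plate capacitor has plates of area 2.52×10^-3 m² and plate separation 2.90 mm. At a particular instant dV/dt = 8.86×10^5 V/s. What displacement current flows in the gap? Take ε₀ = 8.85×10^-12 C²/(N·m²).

The field between the plates is E = V/d, so dE/dt = (8.86×10^5)/(2.90×10^-3 m) = 3.055×10^8 V/(m·s).
I_d = ε₀ A (dE/dt) = (8.85×10^-12)(2.52×10^-3)(3.055×10^8) = 6.81×10^-6 A.

6.81×10^-6 A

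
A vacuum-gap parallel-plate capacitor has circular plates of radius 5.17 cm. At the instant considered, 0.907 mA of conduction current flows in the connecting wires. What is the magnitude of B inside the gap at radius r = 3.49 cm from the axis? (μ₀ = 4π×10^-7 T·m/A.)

2.37×10^-9 T

No conduction current crosses the gap, so I_d there equals the 9.07×10^-4 A in the leads.
An Ampèrian loop of radius r encloses a fraction (r/R)² of I_d. Then B·2πr = μ₀ I_d (r/R)², giving B = μ₀ I_d r/(2πR²) = 2.37×10^-9 T.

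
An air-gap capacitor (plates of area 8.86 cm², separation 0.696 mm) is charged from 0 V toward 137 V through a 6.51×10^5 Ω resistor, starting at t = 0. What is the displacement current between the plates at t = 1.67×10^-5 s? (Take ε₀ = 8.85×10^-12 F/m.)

2.16×10^-5 A

C = ε₀A/d = (8.85×10^-12)(8.86×10^-4)/(6.96×10^-4) = 1.127×10^-11 F, so τ = RC = 7.337×10^-6 s.
The conduction current is I(t) = (V₀/R) e^(−t/τ), and the displacement current between the plates equals it.
t/τ = 2.276; I_d = (137/6.51×10^5) · e^(−2.276) = (2.104×10^-4)(0.1027) = 2.16×10^-5 A.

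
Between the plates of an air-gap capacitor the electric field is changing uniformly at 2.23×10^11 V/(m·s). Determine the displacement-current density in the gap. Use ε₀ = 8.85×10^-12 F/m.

J_d = ε₀ ∂E/∂t, so J_d = 1.97 A/m².

1.97 A/m²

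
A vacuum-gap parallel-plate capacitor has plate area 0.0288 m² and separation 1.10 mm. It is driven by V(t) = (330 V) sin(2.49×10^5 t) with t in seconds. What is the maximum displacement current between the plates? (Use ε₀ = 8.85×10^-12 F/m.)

(dE/dt)_max = V₀ω/d = 7.470×10^10 V/(m·s); ω = 2.49×10^5 rad/s.
I_d,max = ε₀ A (dE/dt)_max = (8.85×10^-12)(0.0288)(7.470×10^10) = 0.0190 A.

0.0190 A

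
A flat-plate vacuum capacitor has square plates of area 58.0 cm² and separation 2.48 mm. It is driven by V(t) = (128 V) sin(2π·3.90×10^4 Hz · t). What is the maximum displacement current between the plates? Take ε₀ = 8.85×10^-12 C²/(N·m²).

The displacement current equals the conduction current C dV/dt, which peaks at C V₀ ω.
With C = ε₀A/d = (8.85×10^-12)(5.80×10^-3)/(2.48×10^-3) = 2.070×10^-11 F and ω = 2πf = 2.450×10^5 rad/s, I_d,max = (2.070×10^-11)(128)(2.450×10^5) = 6.49×10^-4 A.

6.49×10^-4 A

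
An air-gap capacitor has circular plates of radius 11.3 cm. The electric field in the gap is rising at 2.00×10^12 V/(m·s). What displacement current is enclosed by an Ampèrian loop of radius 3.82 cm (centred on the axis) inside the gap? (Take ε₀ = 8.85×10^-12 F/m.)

Total displacement current: I_d = ε₀(πR²)(dE/dt) = (8.85×10^-12)(0.04011)(2.00×10^12) = 0.7099 A.
Through an area πr² the displacement current is I_d·(πr²/πR²) = I_d (r/R)² = 0.0811 A.

0.0811 A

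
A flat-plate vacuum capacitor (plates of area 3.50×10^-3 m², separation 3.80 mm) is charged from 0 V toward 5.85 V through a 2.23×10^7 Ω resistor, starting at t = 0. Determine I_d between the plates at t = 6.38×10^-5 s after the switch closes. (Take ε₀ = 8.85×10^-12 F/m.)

1.85×10^-7 A

C = ε₀A/d = (8.85×10^-12)(3.50×10^-3)/(3.80×10^-3) = 8.151×10^-12 F, so τ = RC = 1.818×10^-4 s.
The conduction current is I(t) = (V₀/R) e^(−t/τ), and the displacement current between the plates equals it.
t/τ = 0.3509; I_d = (5.85/2.23×10^7) · e^(−0.3509) = (2.623×10^-7)(0.7041) = 1.85×10^-7 A.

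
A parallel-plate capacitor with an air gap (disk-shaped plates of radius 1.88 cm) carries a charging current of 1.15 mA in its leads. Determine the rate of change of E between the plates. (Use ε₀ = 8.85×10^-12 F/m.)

By continuity, I_d in the gap equals the 1.15 mA flowing in the wire.
Then dE/dt = I_d/(ε₀A) = 1.17×10^11 V/(m·s).

1.17×10^11 V/(m·s)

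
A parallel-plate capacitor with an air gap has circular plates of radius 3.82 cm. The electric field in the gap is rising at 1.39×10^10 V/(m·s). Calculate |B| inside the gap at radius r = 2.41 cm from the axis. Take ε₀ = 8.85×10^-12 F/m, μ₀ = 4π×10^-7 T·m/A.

1.86×10^-9 T

I_d = ε₀ dΦ_E/dt = ε₀ πR² (dE/dt) = (8.85×10^-12)(4.584×10^-3)(1.39×10^10) = 5.639×10^-4 A through the full plate area.
An Ampèrian loop of radius r encloses a fraction (r/R)² of I_d. Then B·2πr = μ₀ I_d (r/R)², giving B = μ₀ I_d r/(2πR²) = 1.86×10^-9 T.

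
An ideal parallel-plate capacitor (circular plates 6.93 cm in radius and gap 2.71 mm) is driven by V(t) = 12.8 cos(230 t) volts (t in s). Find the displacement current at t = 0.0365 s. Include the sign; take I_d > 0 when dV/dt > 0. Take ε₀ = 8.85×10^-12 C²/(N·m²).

-1.24×10^-7 A

dV/dt = (12.8)(230)·−sin(8.395) = -2524 V/s.
I_d = C dV/dt with C = ε₀A/d = (8.85×10^-12)(0.01509)/(2.71×10^-3) = 4.928×10^-11 F, so I_d = (4.928×10^-11)(-2524) = -1.24×10^-7 A.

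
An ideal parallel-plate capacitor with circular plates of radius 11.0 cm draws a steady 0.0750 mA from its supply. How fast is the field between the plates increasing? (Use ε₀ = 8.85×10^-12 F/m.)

2.23×10^8 V/(m·s)

By continuity, I_d in the gap equals the 0.0750 mA flowing in the wire.
Then dE/dt = I_d/(ε₀A) = 2.23×10^8 V/(m·s).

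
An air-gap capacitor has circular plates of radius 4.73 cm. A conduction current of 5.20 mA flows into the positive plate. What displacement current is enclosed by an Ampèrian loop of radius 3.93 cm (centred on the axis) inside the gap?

3.59×10^-3 A

By continuity the displacement current in the gap matches the conduction current: I_d = 5.20×10^-3 A.
The field is uniform, so I_d,enc = I_d (r/R)² = (5.20×10^-3)(3.93/4.73)² = 3.59×10^-3 A.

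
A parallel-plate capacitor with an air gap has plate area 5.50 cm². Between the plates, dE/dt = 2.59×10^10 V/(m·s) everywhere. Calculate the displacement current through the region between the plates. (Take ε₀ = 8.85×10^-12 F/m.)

1.26×10^-4 A

With a uniform field, Φ_E = EA, so I_d = ε₀ A dE/dt = 1.26×10^-4 A.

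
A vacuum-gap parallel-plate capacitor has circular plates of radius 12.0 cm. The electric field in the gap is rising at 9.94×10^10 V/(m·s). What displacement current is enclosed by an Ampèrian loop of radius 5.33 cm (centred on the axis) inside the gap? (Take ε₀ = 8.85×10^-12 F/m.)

7.85×10^-3 A

Total displacement current: I_d = ε₀(πR²)(dE/dt) = (8.85×10^-12)(0.04524)(9.94×10^10) = 0.03980 A.
The field is uniform, so I_d,enc = I_d (r/R)² = (0.03980)(5.33/12.0)² = 7.85×10^-3 A.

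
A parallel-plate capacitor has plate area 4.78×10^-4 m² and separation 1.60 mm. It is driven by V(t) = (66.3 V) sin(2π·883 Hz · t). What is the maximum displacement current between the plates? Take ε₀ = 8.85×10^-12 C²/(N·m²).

9.73×10^-7 A

(dE/dt)_max = V₀ω/d = 2.299×10^8 V/(m·s); ω = 2πf = 5548 rad/s.
I_d,max = ε₀ A (dE/dt)_max = (8.85×10^-12)(4.78×10^-4)(2.299×10^8) = 9.73×10^-7 A.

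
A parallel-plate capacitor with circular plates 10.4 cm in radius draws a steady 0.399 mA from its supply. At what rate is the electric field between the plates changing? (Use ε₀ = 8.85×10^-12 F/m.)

Charge continuity gives I_d = I = 3.99×10^-4 A between the plates.
Inverting I_d = ε₀ A dE/dt gives dE/dt = 3.99×10^-4 / (8.85×10^-12 · 0.03398) = 1.33×10^9 V/(m·s).

1.33×10^9 V/(m·s)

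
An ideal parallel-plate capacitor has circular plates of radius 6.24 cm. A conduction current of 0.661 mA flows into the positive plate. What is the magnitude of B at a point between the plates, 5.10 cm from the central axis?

1.73×10^-9 T

By continuity the displacement current in the gap matches the conduction current: I_d = 6.61×10^-4 A.
An Ampèrian loop of radius r encloses a fraction (r/R)² of I_d. Then B·2πr = μ₀ I_d (r/R)², giving B = μ₀ I_d r/(2πR²) = 1.73×10^-9 T.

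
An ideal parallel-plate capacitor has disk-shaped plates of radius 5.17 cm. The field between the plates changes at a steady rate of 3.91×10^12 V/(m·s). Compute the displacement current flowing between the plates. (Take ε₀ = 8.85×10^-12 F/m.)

With a uniform field, Φ_E = EA, so I_d = ε₀ A dE/dt = 0.291 A.

0.291 A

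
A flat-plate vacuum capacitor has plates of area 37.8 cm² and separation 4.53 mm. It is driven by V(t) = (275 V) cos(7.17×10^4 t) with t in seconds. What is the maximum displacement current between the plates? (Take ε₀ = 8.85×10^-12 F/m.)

1.46×10^-4 A

(dE/dt)_max = V₀ω/d = 4.353×10^9 V/(m·s); ω = 7.17×10^4 rad/s.
I_d,max = ε₀ A (dE/dt)_max = (8.85×10^-12)(3.78×10^-3)(4.353×10^9) = 1.46×10^-4 A.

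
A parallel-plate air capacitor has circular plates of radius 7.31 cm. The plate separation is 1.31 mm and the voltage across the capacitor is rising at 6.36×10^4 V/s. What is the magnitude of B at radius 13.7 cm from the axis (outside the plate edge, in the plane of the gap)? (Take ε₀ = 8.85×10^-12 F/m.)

1.05×10^-11 T

dE/dt = (dV/dt)/d = 4.855×10^7 V/(m·s); I_d = ε₀(πR²)(dE/dt) = (8.85×10^-12)(0.01679)(4.855×10^7) = 7.214×10^-6 A.
For r ≥ R the full I_d is enclosed: B = μ₀ I_d/(2πr) = (4π×10^-7)(7.214×10^-6)/(2π·0.137) = 1.05×10^-11 T.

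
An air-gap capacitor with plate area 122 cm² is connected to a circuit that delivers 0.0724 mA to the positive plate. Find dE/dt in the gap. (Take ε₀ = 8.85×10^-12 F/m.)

The displacement current between the plates equals the conduction current, I_d = 0.0724 mA.
Then dE/dt = I_d/(ε₀A) = 6.71×10^8 V/(m·s).

6.71×10^8 V/(m·s)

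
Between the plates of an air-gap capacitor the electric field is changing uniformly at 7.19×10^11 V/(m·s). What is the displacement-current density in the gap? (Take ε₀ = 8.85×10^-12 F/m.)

6.36 A/m²

J_d = ε₀ dE/dt = (8.85×10^-12)(7.19×10^11) = 6.36 A/m².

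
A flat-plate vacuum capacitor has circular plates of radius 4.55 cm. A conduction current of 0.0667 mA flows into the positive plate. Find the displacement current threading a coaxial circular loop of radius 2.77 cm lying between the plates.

2.47×10^-5 A

No conduction current crosses the gap, so I_d there equals the 6.67×10^-5 A in the leads.
The field is uniform, so I_d,enc = I_d (r/R)² = (6.67×10^-5)(2.77/4.55)² = 2.47×10^-5 A.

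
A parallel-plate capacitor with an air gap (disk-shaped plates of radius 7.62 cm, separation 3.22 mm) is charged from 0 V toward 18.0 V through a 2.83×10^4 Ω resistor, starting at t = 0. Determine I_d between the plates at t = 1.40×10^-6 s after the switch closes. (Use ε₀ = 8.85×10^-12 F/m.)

2.37×10^-4 A

With C = ε₀A/d = (8.85×10^-12)(0.01824)/(3.22×10^-3) = 5.013×10^-11 F, the time constant is τ = RC = 1.419×10^-6 s, so t/τ = 0.9866 and e^(−t/τ) = 0.3728.
I_d = I_cond = (V₀/R) e^(−t/τ) = (6.360×10^-4)(0.3728) = 2.37×10^-4 A.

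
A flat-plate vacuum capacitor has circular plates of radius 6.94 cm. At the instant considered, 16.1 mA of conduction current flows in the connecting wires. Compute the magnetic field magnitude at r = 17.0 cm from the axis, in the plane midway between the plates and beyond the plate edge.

Between the plates the displacement current equals the wire current: I_d = 16.1 mA = 0.0161 A.
With r > R the enclosed displacement current is the full I_d; B = μ₀ I_d / (2πr) = 1.89×10^-8 T.

1.89×10^-8 T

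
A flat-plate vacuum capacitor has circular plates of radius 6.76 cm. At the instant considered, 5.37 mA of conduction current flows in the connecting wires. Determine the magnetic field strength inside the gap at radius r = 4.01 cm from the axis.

Between the plates the displacement current equals the wire current: I_d = 5.37 mA = 5.37×10^-3 A.
For r < R the Ampère–Maxwell law gives B(2πr) = μ₀ I_d (r²/R²), so B = μ₀ I_d r/(2πR²) = (4π×10^-7)(5.37×10^-3)(0.0401)/(2π·0.0676²) = 9.42×10^-9 T.

9.42×10^-9 T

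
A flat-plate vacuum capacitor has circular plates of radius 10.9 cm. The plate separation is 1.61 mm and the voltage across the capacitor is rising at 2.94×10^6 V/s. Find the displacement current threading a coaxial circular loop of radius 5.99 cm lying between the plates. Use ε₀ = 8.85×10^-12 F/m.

I_d = C dV/dt with C = ε₀πR²/d = 2.052×10^-10 F, so I_d = (2.052×10^-10)(2.94×10^6) = 6.033×10^-4 A.
Through an area πr² the displacement current is I_d·(πr²/πR²) = I_d (r/R)² = 1.82×10^-4 A.

1.82×10^-4 A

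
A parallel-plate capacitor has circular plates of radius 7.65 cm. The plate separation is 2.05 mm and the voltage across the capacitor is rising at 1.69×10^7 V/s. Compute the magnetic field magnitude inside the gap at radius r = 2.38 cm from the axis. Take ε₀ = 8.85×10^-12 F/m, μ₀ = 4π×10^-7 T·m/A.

dE/dt = (dV/dt)/d = 8.244×10^9 V/(m·s); I_d = ε₀(πR²)(dE/dt) = (8.85×10^-12)(0.01839)(8.244×10^9) = 1.342×10^-3 A.
∮B·dl = μ₀ I_d,enc with I_d,enc = I_d r²/R² = 1.299×10^-4 A; so B = μ₀ I_d,enc/(2πr) = 1.09×10^-9 T.

1.09×10^-9 T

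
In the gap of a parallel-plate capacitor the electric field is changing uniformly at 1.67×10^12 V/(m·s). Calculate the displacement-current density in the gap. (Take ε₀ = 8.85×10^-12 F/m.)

14.8 A/m²

J_d = ε₀ dE/dt = (8.85×10^-12)(1.67×10^12) = 14.8 A/m².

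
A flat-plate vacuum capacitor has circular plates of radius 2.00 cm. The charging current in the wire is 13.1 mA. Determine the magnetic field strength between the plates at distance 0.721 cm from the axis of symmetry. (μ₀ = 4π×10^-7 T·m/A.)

By continuity the displacement current in the gap matches the conduction current: I_d = 0.0131 A.
An Ampèrian loop of radius r encloses a fraction (r/R)² of I_d. Then B·2πr = μ₀ I_d (r/R)², giving B = μ₀ I_d r/(2πR²) = 4.72×10^-8 T.

4.72×10^-8 T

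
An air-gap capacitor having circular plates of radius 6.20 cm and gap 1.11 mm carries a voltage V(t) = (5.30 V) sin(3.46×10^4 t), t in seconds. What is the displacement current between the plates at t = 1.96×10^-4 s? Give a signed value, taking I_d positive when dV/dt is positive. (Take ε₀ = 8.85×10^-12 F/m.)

1.55×10^-5 A

C = ε₀A/d = (8.85×10^-12)(0.01208)/(1.11×10^-3) = 9.631×10^-11 F. dV/dt = V₀ω·cos(ωt); at ωt = 6.7816 rad this factor is 0.8783.
I_d = C dV/dt = (9.631×10^-11)(5.30)(3.46×10^4)(0.8783) = 1.55×10^-5 A.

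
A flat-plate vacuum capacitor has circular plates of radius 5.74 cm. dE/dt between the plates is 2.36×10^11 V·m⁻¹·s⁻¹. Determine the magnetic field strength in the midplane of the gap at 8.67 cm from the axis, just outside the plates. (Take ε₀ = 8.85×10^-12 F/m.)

I_d = ε₀ dΦ_E/dt = ε₀ πR² (dE/dt) = (8.85×10^-12)(0.01035)(2.36×10^11) = 0.02162 A through the full plate area.
Outside the plates the loop encloses all of I_d, so B·2πr = μ₀ I_d and B = 4.99×10^-8 T.

4.99×10^-8 T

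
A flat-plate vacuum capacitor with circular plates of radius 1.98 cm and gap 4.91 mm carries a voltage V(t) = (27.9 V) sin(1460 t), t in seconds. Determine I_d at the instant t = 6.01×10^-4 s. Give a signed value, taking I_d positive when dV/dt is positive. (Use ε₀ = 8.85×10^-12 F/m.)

5.78×10^-8 A

dE/dt = (V₀ω/d)·cos(ωt) with ωt = 0.87746 rad: (27.9)(1460)(0.6391)/(4.91×10^-3) = 5.302×10^6 V/(m·s).
I_d = ε₀ A dE/dt = (8.85×10^-12)(1.232×10^-3)(5.302×10^6) = 5.78×10^-8 A.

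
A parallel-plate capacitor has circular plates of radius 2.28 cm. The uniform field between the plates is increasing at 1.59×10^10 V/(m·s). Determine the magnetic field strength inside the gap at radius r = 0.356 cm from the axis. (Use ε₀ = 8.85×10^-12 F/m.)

3.15×10^-10 T

Through the whole plate area (πR² = 1.633×10^-3 m²), I_d = ε₀ πR² dE/dt = 2.298×10^-4 A.
For r < R the Ampère–Maxwell law gives B(2πr) = μ₀ I_d (r²/R²), so B = μ₀ I_d r/(2πR²) = (4π×10^-7)(2.298×10^-4)(3.56×10^-3)/(2π·0.0228²) = 3.15×10^-10 T.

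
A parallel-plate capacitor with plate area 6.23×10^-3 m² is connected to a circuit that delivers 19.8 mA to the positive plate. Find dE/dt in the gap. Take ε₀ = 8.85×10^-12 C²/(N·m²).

The displacement current between the plates equals the conduction current, I_d = 19.8 mA.
Since I_d = ε₀ A dE/dt, dE/dt = I_d/(ε₀A) = (0.0198)/((8.85×10^-12)(6.23×10^-3)) = 3.59×10^11 V/(m·s).

3.59×10^11 V/(m·s)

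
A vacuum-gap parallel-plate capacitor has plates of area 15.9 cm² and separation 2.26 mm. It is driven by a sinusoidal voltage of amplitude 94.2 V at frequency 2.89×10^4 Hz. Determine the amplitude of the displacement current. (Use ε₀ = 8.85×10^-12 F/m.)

1.07×10^-4 A

C = ε₀A/d = (8.85×10^-12)(1.59×10^-3)/(2.26×10^-3) = 6.226×10^-12 F; ω = 2πf = 1.816×10^5 rad/s.
I_d = C dV/dt, so |I_d|_max = C V₀ ω = (6.226×10^-12)(94.2)(1.816×10^5) = 1.07×10^-4 A.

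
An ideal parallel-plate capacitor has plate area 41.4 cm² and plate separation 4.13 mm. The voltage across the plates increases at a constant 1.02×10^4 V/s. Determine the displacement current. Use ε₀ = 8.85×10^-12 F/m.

The field between the plates is E = V/d, so dE/dt = (1.02×10^4)/(4.13×10^-3 m) = 2.470×10^6 V/(m·s).
I_d = ε₀ A (dE/dt) = (8.85×10^-12)(4.14×10^-3)(2.470×10^6) = 9.05×10^-8 A.

9.05×10^-8 A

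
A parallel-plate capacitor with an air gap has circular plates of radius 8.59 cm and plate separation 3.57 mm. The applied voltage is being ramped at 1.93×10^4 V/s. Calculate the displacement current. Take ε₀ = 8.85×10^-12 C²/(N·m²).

1.11×10^-6 A

E = V/d so dE/dt = (dV/dt)/d = 5.406×10^6 V/(m·s), and I_d = ε₀ A dE/dt = (8.85×10^-12)(0.02318)(5.406×10^6) = 1.11×10^-6 A.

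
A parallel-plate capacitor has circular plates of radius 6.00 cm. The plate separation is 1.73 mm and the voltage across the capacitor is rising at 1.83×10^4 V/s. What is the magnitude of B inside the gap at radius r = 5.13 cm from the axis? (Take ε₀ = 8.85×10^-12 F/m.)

I_d = C dV/dt with C = ε₀πR²/d = 5.786×10^-11 F, so I_d = (5.786×10^-11)(1.83×10^4) = 1.059×10^-6 A.
For r < R the Ampère–Maxwell law gives B(2πr) = μ₀ I_d (r²/R²), so B = μ₀ I_d r/(2πR²) = (4π×10^-7)(1.059×10^-6)(0.0513)/(2π·0.0600²) = 3.02×10^-12 T.

3.02×10^-12 T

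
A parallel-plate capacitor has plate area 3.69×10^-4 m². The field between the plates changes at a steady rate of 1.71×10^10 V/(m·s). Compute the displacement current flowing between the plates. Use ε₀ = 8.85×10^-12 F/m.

With a uniform field, Φ_E = EA, so I_d = ε₀ A dE/dt = 5.58×10^-5 A.

5.58×10^-5 A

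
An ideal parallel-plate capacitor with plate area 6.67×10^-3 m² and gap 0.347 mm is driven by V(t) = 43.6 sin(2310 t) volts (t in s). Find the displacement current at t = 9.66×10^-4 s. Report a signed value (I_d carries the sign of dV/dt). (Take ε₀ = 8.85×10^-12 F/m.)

-1.05×10^-5 A

dE/dt = (V₀ω/d)·cos(ωt) with ωt = 2.23146 rad: (43.6)(2310)(-0.6136)/(3.47×10^-4) = -1.781×10^8 V/(m·s).
I_d = ε₀ A dE/dt = (8.85×10^-12)(6.67×10^-3)(-1.781×10^8) = -1.05×10^-5 A.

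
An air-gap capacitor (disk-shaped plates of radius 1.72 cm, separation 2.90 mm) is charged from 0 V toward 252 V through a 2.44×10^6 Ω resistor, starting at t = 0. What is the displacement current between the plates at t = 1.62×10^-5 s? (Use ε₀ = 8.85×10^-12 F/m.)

C = ε₀A/d = (8.85×10^-12)(9.294×10^-4)/(2.90×10^-3) = 2.836×10^-12 F, so τ = RC = 6.920×10^-6 s.
The conduction current is I(t) = (V₀/R) e^(−t/τ), and the displacement current between the plates equals it.
t/τ = 2.341; I_d = (252/2.44×10^6) · e^(−2.341) = (1.033×10^-4)(0.09623) = 9.94×10^-6 A.

9.94×10^-6 A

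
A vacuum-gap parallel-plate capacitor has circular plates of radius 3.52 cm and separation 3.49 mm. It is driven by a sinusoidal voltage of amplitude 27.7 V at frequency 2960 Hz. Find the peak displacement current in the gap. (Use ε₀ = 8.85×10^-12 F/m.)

5.09×10^-6 A

The displacement current equals the conduction current C dV/dt, which peaks at C V₀ ω.
With C = ε₀A/d = (8.85×10^-12)(3.893×10^-3)/(3.49×10^-3) = 9.872×10^-12 F and ω = 2πf = 1.860×10^4 rad/s, I_d,max = (9.872×10^-12)(27.7)(1.860×10^4) = 5.09×10^-6 A.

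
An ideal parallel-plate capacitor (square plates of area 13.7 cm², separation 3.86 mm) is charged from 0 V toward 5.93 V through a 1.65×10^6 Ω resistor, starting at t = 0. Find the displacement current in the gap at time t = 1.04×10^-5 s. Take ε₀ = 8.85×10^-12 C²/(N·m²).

C = ε₀A/d = (8.85×10^-12)(1.37×10^-3)/(3.86×10^-3) = 3.141×10^-12 F, so τ = RC = 5.183×10^-6 s.
The conduction current is I(t) = (V₀/R) e^(−t/τ), and the displacement current between the plates equals it.
t/τ = 2.007; I_d = (5.93/1.65×10^6) · e^(−2.007) = (3.594×10^-6)(0.1344) = 4.83×10^-7 A.

4.83×10^-7 A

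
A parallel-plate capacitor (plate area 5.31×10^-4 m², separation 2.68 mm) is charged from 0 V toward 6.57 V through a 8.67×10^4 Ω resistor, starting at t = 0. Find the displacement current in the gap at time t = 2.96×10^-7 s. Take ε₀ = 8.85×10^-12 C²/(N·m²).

C = ε₀A/d = (8.85×10^-12)(5.31×10^-4)/(2.68×10^-3) = 1.753×10^-12 F, so τ = RC = 1.520×10^-7 s.
The conduction current is I(t) = (V₀/R) e^(−t/τ), and the displacement current between the plates equals it.
t/τ = 1.947; I_d = (6.57/8.67×10^4) · e^(−1.947) = (7.578×10^-5)(0.1427) = 1.08×10^-5 A.

1.08×10^-5 A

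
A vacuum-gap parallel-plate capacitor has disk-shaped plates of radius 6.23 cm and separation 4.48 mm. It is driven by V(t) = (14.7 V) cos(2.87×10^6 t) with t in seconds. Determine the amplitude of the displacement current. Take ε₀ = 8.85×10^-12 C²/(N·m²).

C = ε₀A/d = (8.85×10^-12)(0.01219)/(4.48×10^-3) = 2.408×10^-11 F; ω = 2.87×10^6 rad/s.
I_d = C dV/dt, so |I_d|_max = C V₀ ω = (2.408×10^-11)(14.7)(2.87×10^6) = 1.02×10^-3 A.

1.02×10^-3 A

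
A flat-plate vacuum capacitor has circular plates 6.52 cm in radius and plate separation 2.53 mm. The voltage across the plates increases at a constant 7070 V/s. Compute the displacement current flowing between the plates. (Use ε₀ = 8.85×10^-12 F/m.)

3.30×10^-7 A

E = V/d so dE/dt = (dV/dt)/d = 2.794×10^6 V/(m·s), and I_d = ε₀ A dE/dt = (8.85×10^-12)(0.01336)(2.794×10^6) = 3.30×10^-7 A.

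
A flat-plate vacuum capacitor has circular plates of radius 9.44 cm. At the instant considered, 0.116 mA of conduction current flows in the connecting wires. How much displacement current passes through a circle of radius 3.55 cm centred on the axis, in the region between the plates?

Between the plates the displacement current equals the wire current: I_d = 0.116 mA = 1.16×10^-4 A.
The field is uniform, so I_d,enc = I_d (r/R)² = (1.16×10^-4)(3.55/9.44)² = 1.64×10^-5 A.

1.64×10^-5 A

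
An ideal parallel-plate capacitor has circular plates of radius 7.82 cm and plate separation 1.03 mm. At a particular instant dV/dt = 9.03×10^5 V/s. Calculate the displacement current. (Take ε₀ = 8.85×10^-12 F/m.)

1.49×10^-4 A

E = V/d so dE/dt = (dV/dt)/d = 8.767×10^8 V/(m·s), and I_d = ε₀ A dE/dt = (8.85×10^-12)(0.01921)(8.767×10^8) = 1.49×10^-4 A.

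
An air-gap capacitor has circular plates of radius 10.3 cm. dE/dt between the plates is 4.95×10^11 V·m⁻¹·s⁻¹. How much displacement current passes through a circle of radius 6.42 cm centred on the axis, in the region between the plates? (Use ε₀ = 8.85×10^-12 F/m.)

I_d = ε₀ dΦ_E/dt = ε₀ πR² (dE/dt) = (8.85×10^-12)(0.03333)(4.95×10^11) = 0.1460 A through the full plate area.
Since J_d is uniform, the enclosed fraction is (r/R)² = 0.3885, giving I_d,enc = 0.0567 A.

0.0567 A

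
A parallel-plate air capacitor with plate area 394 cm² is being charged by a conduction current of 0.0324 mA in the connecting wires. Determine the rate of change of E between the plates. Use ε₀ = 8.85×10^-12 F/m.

By continuity, I_d in the gap equals the 0.0324 mA flowing in the wire.
Inverting I_d = ε₀ A dE/dt gives dE/dt = 3.24×10^-5 / (8.85×10^-12 · 0.0394) = 9.29×10^7 V/(m·s).

9.29×10^7 V/(m·s)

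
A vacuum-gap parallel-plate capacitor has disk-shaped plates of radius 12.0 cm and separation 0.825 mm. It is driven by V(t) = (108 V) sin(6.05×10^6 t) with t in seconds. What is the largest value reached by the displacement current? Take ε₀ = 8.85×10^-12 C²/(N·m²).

(dE/dt)_max = V₀ω/d = 7.920×10^11 V/(m·s); ω = 6.05×10^6 rad/s.
I_d,max = ε₀ A (dE/dt)_max = (8.85×10^-12)(0.04524)(7.920×10^11) = 0.317 A.

0.317 A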